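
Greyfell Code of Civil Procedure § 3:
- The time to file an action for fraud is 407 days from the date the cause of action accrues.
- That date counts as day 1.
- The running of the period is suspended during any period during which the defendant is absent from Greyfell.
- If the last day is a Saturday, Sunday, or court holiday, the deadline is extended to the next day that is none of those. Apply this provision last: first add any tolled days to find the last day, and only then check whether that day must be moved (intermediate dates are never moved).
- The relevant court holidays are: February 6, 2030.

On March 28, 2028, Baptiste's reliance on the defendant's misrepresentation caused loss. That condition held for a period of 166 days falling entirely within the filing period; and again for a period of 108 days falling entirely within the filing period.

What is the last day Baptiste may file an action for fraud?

Counting March 28, 2028 as day 1, day 407 is May 8, 2029.
Tolling adds 166 days: May 8, 2029 + 166 days = October 21, 2029.
Tolling adds 108 days: October 21, 2029 + 108 days = February 6, 2030.
February 6, 2030 is a listed holiday. The next qualifying day is February 7, 2030.

February 7, 2030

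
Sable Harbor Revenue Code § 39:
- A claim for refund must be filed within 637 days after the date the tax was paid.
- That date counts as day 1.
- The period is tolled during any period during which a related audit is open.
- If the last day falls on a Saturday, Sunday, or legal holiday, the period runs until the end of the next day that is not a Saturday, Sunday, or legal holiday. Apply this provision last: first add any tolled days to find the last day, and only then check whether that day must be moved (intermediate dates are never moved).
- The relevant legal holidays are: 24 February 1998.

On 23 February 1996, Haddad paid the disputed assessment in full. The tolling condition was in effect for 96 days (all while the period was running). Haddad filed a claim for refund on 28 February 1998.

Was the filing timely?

Counting 23 February 1996 as day 1, day 637 is November 20, 1997.
Tolling adds 96 days: November 20, 1997 + 96 days = February 24, 1998.
February 24, 1998 is a listed holiday. The next qualifying day is February 25, 1998.
The deadline is February 25, 1998; the filing on February 28, 1998 is after that date.

No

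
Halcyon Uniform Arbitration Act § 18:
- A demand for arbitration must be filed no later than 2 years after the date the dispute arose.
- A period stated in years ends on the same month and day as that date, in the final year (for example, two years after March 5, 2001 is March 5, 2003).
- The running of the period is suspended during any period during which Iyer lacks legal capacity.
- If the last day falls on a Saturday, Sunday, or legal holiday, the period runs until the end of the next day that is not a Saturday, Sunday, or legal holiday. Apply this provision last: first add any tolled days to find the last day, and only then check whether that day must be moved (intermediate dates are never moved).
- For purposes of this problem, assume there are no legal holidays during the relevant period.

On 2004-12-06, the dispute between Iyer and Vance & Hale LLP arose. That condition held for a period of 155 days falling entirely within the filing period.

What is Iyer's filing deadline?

May 10, 2007

2 years after 2004-12-06 is December 6, 2006.
Tolling adds 155 days: December 6, 2006 + 155 days = May 10, 2007.
May 10, 2007 is a Thursday and not a legal holiday, so no extension applies.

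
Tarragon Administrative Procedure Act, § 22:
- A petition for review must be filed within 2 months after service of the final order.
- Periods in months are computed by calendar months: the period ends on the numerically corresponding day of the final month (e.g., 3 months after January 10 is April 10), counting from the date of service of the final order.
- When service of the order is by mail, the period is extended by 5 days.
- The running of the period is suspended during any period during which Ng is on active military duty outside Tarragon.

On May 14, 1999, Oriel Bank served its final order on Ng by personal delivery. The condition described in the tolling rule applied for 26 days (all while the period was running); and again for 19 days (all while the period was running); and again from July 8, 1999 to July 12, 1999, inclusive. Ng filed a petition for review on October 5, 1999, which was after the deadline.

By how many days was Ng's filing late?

33 days

2 months after May 14, 1999 is July 14, 1999.
Service was not by mail, so no mail extension applies.
Tolling adds 26 days: July 14, 1999 + 26 days = August 9, 1999.
Tolling adds 19 days: August 9, 1999 + 19 days = August 28, 1999.
From July 8, 1999 through July 12, 1999 inclusive is 5 days; tolling adds 5 days: August 28, 1999 + 5 days = September 2, 1999.
The deadline is September 2, 1999; from September 2, 1999 to October 5, 1999 is 33 days.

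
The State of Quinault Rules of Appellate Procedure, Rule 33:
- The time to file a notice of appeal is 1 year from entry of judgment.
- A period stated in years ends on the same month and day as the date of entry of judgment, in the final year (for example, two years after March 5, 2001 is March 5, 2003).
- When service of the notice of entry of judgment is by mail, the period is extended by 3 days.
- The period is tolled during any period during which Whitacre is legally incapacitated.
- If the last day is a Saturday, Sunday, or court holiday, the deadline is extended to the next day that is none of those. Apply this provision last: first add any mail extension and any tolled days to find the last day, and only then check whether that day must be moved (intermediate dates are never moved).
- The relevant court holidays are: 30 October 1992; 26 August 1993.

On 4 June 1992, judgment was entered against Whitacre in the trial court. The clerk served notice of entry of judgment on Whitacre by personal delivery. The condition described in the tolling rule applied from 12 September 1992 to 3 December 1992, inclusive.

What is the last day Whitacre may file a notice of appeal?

1 year after 4 June 1992 is June 4, 1993.
Service was not by mail, so no mail extension applies.
From September 12, 1992 through December 3, 1992 inclusive is 83 days; tolling adds 83 days: June 4, 1993 + 83 days = August 26, 1993.
August 26, 1993 is a listed holiday. The next qualifying day is August 27, 1993.

August 27, 1993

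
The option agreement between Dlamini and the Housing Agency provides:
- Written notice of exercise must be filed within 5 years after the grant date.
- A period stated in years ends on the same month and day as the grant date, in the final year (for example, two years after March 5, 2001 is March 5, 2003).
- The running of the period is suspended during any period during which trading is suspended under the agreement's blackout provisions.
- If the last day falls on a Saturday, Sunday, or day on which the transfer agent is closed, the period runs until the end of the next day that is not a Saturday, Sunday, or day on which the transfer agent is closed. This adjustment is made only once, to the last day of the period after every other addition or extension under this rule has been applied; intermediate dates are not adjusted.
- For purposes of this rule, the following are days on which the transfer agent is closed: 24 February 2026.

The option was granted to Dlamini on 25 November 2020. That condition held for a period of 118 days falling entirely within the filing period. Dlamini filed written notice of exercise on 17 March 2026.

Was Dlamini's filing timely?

5 years after 25 November 2020 is November 25, 2025.
Tolling adds 118 days: November 25, 2025 + 118 days = March 23, 2026.
March 23, 2026 is a Monday and not a day on which the transfer agent is closed, so no extension applies.
The deadline is March 23, 2026; the filing on March 17, 2026 is on or before that date.

Yes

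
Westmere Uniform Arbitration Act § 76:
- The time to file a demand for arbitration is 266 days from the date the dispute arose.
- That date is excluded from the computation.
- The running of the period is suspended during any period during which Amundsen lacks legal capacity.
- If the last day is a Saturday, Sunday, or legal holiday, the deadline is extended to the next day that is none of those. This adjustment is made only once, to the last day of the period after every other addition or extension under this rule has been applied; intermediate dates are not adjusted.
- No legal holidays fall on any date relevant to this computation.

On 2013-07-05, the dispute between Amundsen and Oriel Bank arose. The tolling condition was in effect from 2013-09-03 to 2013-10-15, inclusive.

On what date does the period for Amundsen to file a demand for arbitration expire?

266 days after 2013-07-05 is March 28, 2014.
From September 3, 2013 through October 15, 2013 inclusive is 43 days; tolling adds 43 days: March 28, 2014 + 43 days = May 10, 2014.
May 10, 2014 is Saturday; May 11, 2014 is Sunday. The next qualifying day is May 12, 2014.

May 12, 2014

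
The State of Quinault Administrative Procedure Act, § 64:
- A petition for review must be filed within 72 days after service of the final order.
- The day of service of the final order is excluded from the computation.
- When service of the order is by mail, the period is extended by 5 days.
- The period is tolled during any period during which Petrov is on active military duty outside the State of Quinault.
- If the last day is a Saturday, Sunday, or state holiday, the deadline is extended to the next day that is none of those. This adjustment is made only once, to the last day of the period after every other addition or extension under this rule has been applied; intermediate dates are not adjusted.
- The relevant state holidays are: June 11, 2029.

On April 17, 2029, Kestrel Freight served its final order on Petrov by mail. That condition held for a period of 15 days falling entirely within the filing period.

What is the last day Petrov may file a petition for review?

72 days after April 17, 2029 is June 28, 2029.
Service was by mail, adding 5 days: June 28, 2029 + 5 days = July 3, 2029.
Tolling adds 15 days: July 3, 2029 + 15 days = July 18, 2029.
July 18, 2029 is a Wednesday and not a state holiday, so no extension applies.

July 18, 2029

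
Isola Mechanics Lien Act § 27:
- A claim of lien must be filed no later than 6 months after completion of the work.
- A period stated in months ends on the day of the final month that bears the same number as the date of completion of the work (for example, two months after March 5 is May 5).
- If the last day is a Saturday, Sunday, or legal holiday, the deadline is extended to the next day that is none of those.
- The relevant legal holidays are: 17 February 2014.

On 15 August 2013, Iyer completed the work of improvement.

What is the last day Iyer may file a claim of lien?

February 18, 2014

6 months after 15 August 2013 is February 15, 2014.
February 15, 2014 is Saturday; February 16, 2014 is Sunday; February 17, 2014 is a listed holiday. The next qualifying day is February 18, 2014.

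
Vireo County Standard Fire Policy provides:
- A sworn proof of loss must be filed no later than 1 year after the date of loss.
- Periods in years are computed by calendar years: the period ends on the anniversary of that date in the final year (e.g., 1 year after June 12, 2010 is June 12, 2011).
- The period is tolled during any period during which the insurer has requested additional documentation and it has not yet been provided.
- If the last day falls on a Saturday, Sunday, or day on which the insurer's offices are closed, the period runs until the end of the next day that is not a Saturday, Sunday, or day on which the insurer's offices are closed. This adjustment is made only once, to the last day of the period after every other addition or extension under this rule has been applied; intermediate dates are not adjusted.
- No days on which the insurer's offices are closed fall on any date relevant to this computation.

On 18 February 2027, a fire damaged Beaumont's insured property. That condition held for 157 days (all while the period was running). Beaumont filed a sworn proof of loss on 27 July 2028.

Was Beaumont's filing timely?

No

1 year after 18 February 2027 is February 18, 2028.
Tolling adds 157 days: February 18, 2028 + 157 days = July 24, 2028.
July 24, 2028 is a Monday and not a day on which the insurer's offices are closed, so no extension applies.
The deadline is July 24, 2028; the filing on July 27, 2028 is after that date.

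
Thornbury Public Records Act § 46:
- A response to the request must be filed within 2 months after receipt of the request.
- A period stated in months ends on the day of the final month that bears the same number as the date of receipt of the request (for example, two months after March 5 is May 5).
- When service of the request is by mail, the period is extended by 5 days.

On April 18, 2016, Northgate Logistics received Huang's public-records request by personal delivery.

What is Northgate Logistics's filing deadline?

2 months after April 18, 2016 is June 18, 2016.
Service was not by mail, so no mail extension applies.

June 18, 2016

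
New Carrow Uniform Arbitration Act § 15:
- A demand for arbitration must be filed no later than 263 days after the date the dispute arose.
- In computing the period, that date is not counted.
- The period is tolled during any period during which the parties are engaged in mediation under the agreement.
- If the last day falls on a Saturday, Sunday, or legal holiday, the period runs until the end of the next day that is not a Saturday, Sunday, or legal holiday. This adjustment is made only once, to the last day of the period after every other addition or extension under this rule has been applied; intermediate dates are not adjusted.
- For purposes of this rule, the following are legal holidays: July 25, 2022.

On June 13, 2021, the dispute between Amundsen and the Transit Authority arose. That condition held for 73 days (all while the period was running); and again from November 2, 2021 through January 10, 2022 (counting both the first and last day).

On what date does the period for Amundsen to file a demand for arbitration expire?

July 26, 2022

263 days after June 13, 2021 is March 3, 2022.
Tolling adds 73 days: March 3, 2022 + 73 days = May 15, 2022.
From November 2, 2021 through January 10, 2022 inclusive is 70 days; tolling adds 70 days: May 15, 2022 + 70 days = July 24, 2022.
July 24, 2022 is Sunday; July 25, 2022 is a listed holiday. The next qualifying day is July 26, 2022.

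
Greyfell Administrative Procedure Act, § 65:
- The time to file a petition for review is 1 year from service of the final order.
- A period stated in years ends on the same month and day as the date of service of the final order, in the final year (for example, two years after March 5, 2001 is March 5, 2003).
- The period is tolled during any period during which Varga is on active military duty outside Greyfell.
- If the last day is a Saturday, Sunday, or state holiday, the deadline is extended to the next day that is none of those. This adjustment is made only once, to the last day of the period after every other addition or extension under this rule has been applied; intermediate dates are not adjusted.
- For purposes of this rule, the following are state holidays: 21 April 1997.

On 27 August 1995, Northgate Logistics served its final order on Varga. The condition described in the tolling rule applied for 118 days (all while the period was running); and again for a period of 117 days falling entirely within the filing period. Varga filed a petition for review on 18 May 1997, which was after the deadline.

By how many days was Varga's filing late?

1 year after 27 August 1995 is August 27, 1996.
Tolling adds 118 days: August 27, 1996 + 118 days = December 23, 1996.
Tolling adds 117 days: December 23, 1996 + 117 days = April 19, 1997.
April 19, 1997 is Saturday; April 20, 1997 is Sunday; April 21, 1997 is a listed holiday. The next qualifying day is April 22, 1997.
The deadline is April 22, 1997; from April 22, 1997 to May 18, 1997 is 26 days.

26 days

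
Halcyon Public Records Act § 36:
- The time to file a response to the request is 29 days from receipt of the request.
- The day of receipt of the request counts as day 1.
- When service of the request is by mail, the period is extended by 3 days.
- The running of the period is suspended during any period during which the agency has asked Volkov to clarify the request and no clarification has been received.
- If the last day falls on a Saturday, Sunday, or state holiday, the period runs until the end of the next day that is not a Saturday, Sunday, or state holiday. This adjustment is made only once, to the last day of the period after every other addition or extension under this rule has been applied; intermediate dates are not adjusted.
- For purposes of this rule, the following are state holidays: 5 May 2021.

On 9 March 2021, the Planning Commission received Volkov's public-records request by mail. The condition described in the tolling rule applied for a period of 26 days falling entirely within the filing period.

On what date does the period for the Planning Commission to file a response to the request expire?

Counting 9 March 2021 as day 1, day 29 is April 6, 2021.
Service was by mail, adding 3 days: April 6, 2021 + 3 days = April 9, 2021.
Tolling adds 26 days: April 9, 2021 + 26 days = May 5, 2021.
May 5, 2021 is a listed holiday. The next qualifying day is May 6, 2021.

May 6, 2021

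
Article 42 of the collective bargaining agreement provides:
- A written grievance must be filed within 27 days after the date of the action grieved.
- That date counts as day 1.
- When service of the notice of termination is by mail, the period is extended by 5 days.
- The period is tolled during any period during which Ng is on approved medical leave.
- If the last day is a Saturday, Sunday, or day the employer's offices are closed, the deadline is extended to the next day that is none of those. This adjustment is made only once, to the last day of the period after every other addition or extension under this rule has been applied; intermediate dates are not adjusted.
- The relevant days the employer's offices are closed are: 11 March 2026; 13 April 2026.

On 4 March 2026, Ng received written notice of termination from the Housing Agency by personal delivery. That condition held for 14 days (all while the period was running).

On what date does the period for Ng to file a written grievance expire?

Counting 4 March 2026 as day 1, day 27 is March 30, 2026.
Service was not by mail, so no mail extension applies.
Tolling adds 14 days: March 30, 2026 + 14 days = April 13, 2026.
April 13, 2026 is a listed holiday. The next qualifying day is April 14, 2026.

April 14, 2026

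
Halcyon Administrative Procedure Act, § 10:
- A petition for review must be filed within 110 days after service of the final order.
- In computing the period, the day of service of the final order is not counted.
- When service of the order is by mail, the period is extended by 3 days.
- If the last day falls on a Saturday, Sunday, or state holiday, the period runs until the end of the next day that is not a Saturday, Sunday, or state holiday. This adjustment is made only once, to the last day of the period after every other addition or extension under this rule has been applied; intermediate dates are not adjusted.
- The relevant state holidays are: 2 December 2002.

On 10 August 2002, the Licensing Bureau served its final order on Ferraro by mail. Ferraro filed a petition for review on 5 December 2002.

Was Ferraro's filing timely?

No

110 days after 10 August 2002 is November 28, 2002.
Service was by mail, adding 3 days: November 28, 2002 + 3 days = December 1, 2002.
December 1, 2002 is Sunday; December 2, 2002 is a listed holiday. The next qualifying day is December 3, 2002.
The deadline is December 3, 2002; the filing on December 5, 2002 is after that date.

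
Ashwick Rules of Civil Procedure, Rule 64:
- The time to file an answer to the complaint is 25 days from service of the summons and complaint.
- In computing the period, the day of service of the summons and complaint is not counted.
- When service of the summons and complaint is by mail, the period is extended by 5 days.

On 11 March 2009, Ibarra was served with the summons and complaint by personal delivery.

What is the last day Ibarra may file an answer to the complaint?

April 5, 2009

25 days after 11 March 2009 is April 5, 2009.
Service was not by mail, so no mail extension applies.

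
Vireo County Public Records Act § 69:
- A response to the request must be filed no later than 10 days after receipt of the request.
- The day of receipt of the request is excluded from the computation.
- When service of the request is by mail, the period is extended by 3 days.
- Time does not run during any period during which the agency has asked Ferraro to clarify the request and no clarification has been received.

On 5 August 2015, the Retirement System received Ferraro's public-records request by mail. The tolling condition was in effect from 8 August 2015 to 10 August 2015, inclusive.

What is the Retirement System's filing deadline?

10 days after 5 August 2015 is August 15, 2015.
Service was by mail, adding 3 days: August 15, 2015 + 3 days = August 18, 2015.
From August 8, 2015 through August 10, 2015 inclusive is 3 days; tolling adds 3 days: August 18, 2015 + 3 days = August 21, 2015.

August 21, 2015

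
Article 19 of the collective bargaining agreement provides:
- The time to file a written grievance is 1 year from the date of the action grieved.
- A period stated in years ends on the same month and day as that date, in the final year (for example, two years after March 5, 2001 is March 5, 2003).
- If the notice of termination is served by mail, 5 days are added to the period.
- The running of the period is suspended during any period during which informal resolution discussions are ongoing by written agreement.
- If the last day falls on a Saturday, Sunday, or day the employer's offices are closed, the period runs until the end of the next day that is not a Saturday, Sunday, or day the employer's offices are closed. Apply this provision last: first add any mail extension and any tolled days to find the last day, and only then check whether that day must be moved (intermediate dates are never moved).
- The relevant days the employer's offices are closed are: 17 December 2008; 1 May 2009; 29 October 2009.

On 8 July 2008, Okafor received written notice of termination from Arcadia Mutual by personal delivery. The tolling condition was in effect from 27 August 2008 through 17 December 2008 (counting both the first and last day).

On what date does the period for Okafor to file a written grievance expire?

1 year after 8 July 2008 is July 8, 2009.
Service was not by mail, so no mail extension applies.
From August 27, 2008 through December 17, 2008 inclusive is 113 days; tolling adds 113 days: July 8, 2009 + 113 days = October 29, 2009.
October 29, 2009 is a listed holiday. The next qualifying day is October 30, 2009.

October 30, 2009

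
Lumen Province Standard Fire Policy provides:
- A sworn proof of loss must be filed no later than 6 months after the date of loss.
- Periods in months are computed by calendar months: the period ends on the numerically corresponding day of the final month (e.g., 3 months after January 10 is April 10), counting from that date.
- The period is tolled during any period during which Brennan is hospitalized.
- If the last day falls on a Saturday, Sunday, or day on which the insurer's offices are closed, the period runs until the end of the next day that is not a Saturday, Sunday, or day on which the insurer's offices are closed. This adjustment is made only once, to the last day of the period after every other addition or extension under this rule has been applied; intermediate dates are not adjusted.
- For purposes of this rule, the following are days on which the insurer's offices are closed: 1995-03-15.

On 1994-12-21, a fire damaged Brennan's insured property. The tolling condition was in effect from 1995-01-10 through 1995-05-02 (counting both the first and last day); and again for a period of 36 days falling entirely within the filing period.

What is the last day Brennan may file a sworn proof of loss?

6 months after 1994-12-21 is June 21, 1995.
From January 10, 1995 through May 2, 1995 inclusive is 113 days; tolling adds 113 days: June 21, 1995 + 113 days = October 12, 1995.
Tolling adds 36 days: October 12, 1995 + 36 days = November 17, 1995.
November 17, 1995 is a Friday and not a day on which the insurer's offices are closed, so no extension applies.

November 17, 1995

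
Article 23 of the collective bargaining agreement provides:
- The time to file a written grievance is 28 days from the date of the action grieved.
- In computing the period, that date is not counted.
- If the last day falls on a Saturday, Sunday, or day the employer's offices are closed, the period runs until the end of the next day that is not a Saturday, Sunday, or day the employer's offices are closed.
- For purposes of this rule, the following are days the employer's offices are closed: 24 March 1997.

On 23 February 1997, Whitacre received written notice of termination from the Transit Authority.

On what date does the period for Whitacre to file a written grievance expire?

March 25, 1997

28 days after 23 February 1997 is March 23, 1997.
March 23, 1997 is Sunday; March 24, 1997 is a listed holiday. The next qualifying day is March 25, 1997.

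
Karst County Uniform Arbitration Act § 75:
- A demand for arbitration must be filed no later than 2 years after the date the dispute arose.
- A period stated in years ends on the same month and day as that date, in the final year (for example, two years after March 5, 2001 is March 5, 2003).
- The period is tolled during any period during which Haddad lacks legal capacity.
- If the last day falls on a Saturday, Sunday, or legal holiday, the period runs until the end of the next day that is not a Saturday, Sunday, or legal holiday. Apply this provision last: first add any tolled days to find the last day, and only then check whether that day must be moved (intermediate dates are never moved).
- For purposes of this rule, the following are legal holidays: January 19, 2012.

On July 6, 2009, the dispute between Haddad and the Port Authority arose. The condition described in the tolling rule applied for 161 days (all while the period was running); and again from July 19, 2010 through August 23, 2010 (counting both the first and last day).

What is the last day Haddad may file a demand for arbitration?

2 years after July 6, 2009 is July 6, 2011.
Tolling adds 161 days: July 6, 2011 + 161 days = December 14, 2011.
From July 19, 2010 through August 23, 2010 inclusive is 36 days; tolling adds 36 days: December 14, 2011 + 36 days = January 19, 2012.
January 19, 2012 is a listed holiday. The next qualifying day is January 20, 2012.

January 20, 2012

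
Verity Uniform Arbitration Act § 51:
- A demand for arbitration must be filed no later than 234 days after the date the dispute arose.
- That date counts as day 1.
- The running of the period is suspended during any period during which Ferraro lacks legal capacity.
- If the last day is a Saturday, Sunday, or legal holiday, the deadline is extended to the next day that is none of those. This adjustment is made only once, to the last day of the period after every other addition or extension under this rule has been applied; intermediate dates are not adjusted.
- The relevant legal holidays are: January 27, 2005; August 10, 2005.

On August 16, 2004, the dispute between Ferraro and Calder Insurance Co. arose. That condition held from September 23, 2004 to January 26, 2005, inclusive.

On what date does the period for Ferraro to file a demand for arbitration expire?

August 11, 2005

Counting August 16, 2004 as day 1, day 234 is April 6, 2005.
From September 23, 2004 through January 26, 2005 inclusive is 126 days; tolling adds 126 days: April 6, 2005 + 126 days = August 10, 2005.
August 10, 2005 is a listed holiday. The next qualifying day is August 11, 2005.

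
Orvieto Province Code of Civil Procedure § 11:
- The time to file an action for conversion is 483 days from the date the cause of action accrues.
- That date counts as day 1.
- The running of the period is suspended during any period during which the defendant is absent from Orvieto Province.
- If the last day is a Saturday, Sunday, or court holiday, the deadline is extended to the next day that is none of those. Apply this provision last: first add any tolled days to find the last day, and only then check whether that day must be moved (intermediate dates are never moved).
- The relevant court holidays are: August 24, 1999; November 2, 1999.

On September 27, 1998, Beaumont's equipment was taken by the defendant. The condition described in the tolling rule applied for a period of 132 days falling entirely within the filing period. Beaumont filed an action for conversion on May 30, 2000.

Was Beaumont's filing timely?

Yes

Counting September 27, 1998 as day 1, day 483 is January 22, 2000.
Tolling adds 132 days: January 22, 2000 + 132 days = June 2, 2000.
June 2, 2000 is a Friday and not a court holiday, so no extension applies.
The deadline is June 2, 2000; the filing on May 30, 2000 is on or before that date.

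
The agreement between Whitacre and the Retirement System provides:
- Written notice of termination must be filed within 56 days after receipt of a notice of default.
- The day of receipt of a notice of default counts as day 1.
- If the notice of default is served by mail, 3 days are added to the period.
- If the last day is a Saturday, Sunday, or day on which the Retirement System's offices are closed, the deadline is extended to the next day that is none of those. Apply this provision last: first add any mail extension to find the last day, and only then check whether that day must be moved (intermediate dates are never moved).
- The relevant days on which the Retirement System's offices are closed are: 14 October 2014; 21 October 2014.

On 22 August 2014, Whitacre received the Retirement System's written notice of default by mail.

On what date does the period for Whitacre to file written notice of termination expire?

October 20, 2014

Counting 22 August 2014 as day 1, day 56 is October 16, 2014.
Service was by mail, adding 3 days: October 16, 2014 + 3 days = October 19, 2014.
October 19, 2014 is Sunday. The next qualifying day is October 20, 2014.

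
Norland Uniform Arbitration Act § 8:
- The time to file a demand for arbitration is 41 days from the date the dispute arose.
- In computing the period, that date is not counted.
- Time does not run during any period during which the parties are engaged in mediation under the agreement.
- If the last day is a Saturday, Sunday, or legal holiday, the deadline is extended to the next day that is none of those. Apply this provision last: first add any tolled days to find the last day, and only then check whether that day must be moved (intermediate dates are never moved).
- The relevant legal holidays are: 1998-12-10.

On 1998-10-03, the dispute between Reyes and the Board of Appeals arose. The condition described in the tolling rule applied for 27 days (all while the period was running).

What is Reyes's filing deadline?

December 11, 1998

41 days after 1998-10-03 is November 13, 1998.
Tolling adds 27 days: November 13, 1998 + 27 days = December 10, 1998.
December 10, 1998 is a listed holiday. The next qualifying day is December 11, 1998.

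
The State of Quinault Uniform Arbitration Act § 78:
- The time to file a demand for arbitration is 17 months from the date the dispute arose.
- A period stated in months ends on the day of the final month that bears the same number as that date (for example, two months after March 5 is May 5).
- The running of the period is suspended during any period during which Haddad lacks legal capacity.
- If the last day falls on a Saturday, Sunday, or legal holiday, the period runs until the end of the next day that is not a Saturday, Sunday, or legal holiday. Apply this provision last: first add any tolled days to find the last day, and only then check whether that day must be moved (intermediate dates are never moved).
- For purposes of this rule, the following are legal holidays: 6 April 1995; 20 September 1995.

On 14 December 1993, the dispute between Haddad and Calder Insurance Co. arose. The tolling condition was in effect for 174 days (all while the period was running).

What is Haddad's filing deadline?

17 months after 14 December 1993 is May 14, 1995.
Tolling adds 174 days: May 14, 1995 + 174 days = November 4, 1995.
November 4, 1995 is Saturday; November 5, 1995 is Sunday. The next qualifying day is November 6, 1995.

November 6, 1995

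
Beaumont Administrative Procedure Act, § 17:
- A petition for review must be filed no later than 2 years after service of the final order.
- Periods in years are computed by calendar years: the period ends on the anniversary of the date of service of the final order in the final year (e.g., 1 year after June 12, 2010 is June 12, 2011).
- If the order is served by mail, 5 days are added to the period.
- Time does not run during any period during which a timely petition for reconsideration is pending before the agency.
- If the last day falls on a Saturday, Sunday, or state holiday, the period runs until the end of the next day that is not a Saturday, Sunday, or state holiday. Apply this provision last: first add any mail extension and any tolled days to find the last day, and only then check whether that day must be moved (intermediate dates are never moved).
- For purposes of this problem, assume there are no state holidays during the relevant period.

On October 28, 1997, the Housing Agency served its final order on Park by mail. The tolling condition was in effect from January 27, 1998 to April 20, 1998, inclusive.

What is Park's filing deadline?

2 years after October 28, 1997 is October 28, 1999.
Service was by mail, adding 5 days: October 28, 1999 + 5 days = November 2, 1999.
From January 27, 1998 through April 20, 1998 inclusive is 84 days; tolling adds 84 days: November 2, 1999 + 84 days = January 25, 2000.
January 25, 2000 is a Tuesday and not a state holiday, so no extension applies.

January 25, 2000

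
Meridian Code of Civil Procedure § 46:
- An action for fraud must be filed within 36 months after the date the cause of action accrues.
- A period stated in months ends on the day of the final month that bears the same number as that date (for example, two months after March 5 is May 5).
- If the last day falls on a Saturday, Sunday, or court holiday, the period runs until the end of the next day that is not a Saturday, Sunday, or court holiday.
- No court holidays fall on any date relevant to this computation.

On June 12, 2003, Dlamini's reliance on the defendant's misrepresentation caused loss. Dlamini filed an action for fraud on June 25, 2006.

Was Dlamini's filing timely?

No

36 months after June 12, 2003 is June 12, 2006.
June 12, 2006 is a Monday and not a court holiday, so no extension applies.
The deadline is June 12, 2006; the filing on June 25, 2006 is after that date.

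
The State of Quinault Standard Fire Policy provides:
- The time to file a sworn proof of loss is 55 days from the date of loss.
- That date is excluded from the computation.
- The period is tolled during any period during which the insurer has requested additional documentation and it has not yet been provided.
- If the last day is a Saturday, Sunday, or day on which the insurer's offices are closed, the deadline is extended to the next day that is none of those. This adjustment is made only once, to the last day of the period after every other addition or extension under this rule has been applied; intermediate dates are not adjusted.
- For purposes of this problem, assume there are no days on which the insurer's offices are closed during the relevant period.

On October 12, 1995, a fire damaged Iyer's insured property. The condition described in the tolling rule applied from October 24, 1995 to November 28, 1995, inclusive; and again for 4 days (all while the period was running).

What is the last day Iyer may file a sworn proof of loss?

55 days after October 12, 1995 is December 6, 1995.
From October 24, 1995 through November 28, 1995 inclusive is 36 days; tolling adds 36 days: December 6, 1995 + 36 days = January 11, 1996.
Tolling adds 4 days: January 11, 1996 + 4 days = January 15, 1996.
January 15, 1996 is a Monday and not a day on which the insurer's offices are closed, so no extension applies.

January 15, 1996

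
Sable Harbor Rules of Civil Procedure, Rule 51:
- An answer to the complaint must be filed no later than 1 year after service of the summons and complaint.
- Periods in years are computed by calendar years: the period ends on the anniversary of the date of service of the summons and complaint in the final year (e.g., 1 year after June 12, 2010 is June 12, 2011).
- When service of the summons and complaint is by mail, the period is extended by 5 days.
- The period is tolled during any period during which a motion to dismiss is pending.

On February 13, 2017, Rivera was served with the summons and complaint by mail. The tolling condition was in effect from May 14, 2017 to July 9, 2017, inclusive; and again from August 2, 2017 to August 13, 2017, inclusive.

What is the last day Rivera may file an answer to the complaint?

1 year after February 13, 2017 is February 13, 2018.
Service was by mail, adding 5 days: February 13, 2018 + 5 days = February 18, 2018.
From May 14, 2017 through July 9, 2017 inclusive is 57 days; tolling adds 57 days: February 18, 2018 + 57 days = April 16, 2018.
From August 2, 2017 through August 13, 2017 inclusive is 12 days; tolling adds 12 days: April 16, 2018 + 12 days = April 28, 2018.

April 28, 2018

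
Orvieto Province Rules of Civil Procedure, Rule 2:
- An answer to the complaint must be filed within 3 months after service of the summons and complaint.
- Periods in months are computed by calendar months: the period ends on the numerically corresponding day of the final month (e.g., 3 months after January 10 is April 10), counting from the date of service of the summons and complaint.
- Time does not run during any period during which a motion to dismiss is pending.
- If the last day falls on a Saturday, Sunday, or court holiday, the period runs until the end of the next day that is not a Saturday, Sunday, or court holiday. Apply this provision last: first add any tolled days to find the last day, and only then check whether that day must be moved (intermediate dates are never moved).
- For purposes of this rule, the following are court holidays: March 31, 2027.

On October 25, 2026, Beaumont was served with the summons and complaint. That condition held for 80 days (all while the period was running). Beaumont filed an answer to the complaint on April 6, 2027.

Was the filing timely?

3 months after October 25, 2026 is January 25, 2027.
Tolling adds 80 days: January 25, 2027 + 80 days = April 15, 2027.
April 15, 2027 is a Thursday and not a court holiday, so no extension applies.
The deadline is April 15, 2027; the filing on April 6, 2027 is on or before that date.

Yes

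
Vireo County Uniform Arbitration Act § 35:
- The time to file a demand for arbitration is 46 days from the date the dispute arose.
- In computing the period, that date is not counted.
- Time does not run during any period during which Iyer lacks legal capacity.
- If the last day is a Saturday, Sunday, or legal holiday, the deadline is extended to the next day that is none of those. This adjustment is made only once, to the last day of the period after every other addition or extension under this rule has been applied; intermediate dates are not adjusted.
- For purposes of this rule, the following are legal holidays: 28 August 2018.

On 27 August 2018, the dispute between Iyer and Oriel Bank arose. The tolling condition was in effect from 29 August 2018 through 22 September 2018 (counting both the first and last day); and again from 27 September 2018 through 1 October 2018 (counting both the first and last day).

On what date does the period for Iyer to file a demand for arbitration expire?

46 days after 27 August 2018 is October 12, 2018.
From August 29, 2018 through September 22, 2018 inclusive is 25 days; tolling adds 25 days: October 12, 2018 + 25 days = November 6, 2018.
From September 27, 2018 through October 1, 2018 inclusive is 5 days; tolling adds 5 days: November 6, 2018 + 5 days = November 11, 2018.
November 11, 2018 is Sunday. The next qualifying day is November 12, 2018.

November 12, 2018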